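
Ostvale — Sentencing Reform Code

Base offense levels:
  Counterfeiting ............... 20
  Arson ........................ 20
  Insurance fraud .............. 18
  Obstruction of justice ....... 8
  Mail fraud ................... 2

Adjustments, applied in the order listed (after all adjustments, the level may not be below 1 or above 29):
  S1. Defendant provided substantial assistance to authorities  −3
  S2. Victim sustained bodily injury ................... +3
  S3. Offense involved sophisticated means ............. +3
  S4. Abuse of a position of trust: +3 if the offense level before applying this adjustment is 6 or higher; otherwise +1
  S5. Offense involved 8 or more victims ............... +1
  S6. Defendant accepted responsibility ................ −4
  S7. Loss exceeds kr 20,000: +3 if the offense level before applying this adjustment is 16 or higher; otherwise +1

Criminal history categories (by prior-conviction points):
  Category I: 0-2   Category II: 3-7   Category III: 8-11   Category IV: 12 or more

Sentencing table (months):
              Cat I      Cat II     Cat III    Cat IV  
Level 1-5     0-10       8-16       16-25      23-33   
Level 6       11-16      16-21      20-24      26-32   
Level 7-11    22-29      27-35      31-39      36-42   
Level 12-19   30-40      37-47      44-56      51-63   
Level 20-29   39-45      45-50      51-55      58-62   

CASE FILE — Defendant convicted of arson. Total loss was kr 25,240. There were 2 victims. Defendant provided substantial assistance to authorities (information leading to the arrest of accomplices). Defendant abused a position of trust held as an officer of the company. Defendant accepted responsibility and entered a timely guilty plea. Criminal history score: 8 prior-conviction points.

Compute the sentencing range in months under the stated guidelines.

Base offense level for arson: 20.
S1 applies: 20 − 3 = 17.
S3 does not apply.
S4 applies (level before this adjustment is 17 ≥ 6, so +3): 17 + 3 = 20.
S5 does not apply.
S6 applies: 20 − 4 = 16.
S7 applies (level before this adjustment is 16 ≥ 16, so +3): 16 + 3 = 19.
Final offense level: 19.
Criminal history: 8 prior points → Category III (8-11).
Level 19 falls in the 12-19 band.
Grid: Level 12-19 × Category III = 44-56 months.

44-56 months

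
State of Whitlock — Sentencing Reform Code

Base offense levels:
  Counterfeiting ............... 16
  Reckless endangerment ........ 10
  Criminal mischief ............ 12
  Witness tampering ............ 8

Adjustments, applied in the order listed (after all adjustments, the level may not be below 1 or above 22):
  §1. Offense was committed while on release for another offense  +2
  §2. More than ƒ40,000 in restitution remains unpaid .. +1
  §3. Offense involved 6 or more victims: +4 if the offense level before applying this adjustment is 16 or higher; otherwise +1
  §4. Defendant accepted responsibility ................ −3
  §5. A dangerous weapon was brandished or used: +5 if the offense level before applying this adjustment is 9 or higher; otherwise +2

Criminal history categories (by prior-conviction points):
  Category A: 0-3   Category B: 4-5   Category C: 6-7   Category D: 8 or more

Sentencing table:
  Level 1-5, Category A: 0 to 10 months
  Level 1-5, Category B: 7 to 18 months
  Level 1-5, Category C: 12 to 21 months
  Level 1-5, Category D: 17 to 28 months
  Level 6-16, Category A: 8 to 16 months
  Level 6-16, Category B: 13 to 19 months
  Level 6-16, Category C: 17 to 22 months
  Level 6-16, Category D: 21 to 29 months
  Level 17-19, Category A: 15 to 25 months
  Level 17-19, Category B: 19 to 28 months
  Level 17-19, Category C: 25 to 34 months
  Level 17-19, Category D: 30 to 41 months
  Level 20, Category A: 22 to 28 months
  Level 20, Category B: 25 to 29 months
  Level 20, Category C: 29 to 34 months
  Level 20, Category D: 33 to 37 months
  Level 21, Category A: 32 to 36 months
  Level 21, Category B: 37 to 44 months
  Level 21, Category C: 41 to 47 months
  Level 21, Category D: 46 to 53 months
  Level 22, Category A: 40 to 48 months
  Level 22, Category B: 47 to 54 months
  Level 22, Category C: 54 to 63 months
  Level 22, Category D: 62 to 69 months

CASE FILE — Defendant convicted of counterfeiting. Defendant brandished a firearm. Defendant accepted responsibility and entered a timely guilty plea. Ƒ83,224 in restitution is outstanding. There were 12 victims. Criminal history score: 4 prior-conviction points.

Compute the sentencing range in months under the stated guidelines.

47-54 months

Base offense level for counterfeiting: 16.
§1 does not apply.
§2 applies: 16 + 1 = 17.
§3 applies (level before this adjustment is 17 ≥ 16, so +4): 17 + 4 = 21.
§4 applies: 21 − 3 = 18.
§5 applies (level before this adjustment is 18 ≥ 9, so +5): 18 + 5 = 23.
Level 23 exceeds the maximum of 22; capped at 22.
Final offense level: 22.
Criminal history: 4 prior points → Category B (4-5).
Level 22 falls in the 22 band.
Grid: Level 22 × Category B = 47-54 months.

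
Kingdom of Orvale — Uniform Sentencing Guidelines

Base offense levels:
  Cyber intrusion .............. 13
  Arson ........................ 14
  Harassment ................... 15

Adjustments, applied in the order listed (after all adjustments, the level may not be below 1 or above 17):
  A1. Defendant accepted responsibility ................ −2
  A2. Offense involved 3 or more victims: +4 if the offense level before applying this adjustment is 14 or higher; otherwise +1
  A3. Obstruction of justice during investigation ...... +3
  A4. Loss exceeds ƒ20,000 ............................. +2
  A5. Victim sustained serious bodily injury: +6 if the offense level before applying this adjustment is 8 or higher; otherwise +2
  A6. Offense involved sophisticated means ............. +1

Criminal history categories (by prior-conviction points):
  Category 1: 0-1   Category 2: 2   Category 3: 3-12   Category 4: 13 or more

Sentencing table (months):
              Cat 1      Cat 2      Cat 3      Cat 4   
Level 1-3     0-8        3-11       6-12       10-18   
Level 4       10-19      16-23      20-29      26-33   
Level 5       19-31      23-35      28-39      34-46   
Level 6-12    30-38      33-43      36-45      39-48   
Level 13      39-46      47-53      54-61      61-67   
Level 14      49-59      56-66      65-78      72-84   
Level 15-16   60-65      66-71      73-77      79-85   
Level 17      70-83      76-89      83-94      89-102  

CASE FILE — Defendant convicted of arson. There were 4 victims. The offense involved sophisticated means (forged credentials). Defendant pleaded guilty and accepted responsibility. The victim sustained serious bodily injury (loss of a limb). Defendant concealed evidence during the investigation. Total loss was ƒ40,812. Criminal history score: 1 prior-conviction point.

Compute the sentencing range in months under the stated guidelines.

Base offense level for arson: 14.
A1 applies: 14 − 2 = 12.
A2 applies (level before this adjustment is 12 < 14, so +1): 12 + 1 = 13.
A3 applies: 13 + 3 = 16.
A4 applies: 16 + 2 = 18.
A5 applies (level before this adjustment is 18 ≥ 8, so +6): 18 + 6 = 24.
A6 applies: 24 + 1 = 25.
Level 25 exceeds the maximum of 17; capped at 17.
Final offense level: 17.
Criminal history: 1 prior point → Category 1 (0-1).
Level 17 falls in the 17 band.
Grid: Level 17 × Category 1 = 70-83 months.

70-83 months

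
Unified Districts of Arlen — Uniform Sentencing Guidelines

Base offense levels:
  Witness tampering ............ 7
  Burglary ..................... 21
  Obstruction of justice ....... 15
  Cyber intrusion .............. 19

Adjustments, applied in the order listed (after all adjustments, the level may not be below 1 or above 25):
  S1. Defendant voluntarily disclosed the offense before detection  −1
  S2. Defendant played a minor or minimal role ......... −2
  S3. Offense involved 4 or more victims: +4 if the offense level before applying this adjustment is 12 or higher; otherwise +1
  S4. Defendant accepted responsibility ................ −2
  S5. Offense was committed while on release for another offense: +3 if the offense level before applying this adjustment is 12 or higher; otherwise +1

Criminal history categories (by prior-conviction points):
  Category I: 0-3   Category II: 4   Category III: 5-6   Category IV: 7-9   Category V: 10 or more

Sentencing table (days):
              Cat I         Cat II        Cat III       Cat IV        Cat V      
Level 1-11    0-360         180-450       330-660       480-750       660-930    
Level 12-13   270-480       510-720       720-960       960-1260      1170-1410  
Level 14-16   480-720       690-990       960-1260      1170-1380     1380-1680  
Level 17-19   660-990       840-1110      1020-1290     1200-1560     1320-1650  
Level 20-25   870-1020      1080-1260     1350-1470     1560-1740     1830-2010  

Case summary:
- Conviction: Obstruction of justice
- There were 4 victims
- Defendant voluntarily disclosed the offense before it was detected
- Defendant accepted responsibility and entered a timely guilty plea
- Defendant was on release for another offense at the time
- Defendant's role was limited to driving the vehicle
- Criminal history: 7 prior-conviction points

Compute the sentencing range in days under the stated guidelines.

1200-1560 days

Base offense level for obstruction of justice: 15.
S1 applies: 15 − 1 = 14.
S2 applies: 14 − 2 = 12.
S3 applies (level before this adjustment is 12 ≥ 12, so +4): 12 + 4 = 16.
S4 applies: 16 − 2 = 14.
S5 applies (level before this adjustment is 14 ≥ 12, so +3): 14 + 3 = 17.
Final offense level: 17.
Criminal history: 7 prior points → Category IV (7-9).
Level 17 falls in the 17-19 band.
Grid: Level 17-19 × Category IV = 1200-1560 days.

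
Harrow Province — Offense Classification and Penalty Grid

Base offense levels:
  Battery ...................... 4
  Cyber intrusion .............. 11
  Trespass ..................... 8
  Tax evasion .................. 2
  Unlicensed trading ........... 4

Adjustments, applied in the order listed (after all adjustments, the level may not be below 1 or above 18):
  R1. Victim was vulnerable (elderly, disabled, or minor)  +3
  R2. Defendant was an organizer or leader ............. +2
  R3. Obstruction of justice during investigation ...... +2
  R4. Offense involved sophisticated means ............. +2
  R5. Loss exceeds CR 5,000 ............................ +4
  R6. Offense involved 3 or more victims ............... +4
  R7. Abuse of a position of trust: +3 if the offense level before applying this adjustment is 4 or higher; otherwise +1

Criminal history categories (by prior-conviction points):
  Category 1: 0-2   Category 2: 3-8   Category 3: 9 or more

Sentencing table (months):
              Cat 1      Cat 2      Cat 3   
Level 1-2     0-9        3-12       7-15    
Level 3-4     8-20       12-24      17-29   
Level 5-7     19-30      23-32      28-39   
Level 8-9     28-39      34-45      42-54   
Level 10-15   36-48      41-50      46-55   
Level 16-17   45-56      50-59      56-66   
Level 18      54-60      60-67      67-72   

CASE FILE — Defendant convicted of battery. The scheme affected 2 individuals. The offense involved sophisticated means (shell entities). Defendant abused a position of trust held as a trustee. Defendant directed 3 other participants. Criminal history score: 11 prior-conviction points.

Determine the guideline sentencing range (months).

46-55 months

Base offense level for battery: 4.
R2 applies: 4 + 2 = 6.
R3 does not apply.
R4 applies: 6 + 2 = 8.
R7 applies (level before this adjustment is 8 ≥ 4, so +3): 8 + 3 = 11.
Final offense level: 11.
Criminal history: 11 prior points → Category 3 (9+).
Level 11 falls in the 10-15 band.
Grid: Level 10-15 × Category 3 = 46-55 months.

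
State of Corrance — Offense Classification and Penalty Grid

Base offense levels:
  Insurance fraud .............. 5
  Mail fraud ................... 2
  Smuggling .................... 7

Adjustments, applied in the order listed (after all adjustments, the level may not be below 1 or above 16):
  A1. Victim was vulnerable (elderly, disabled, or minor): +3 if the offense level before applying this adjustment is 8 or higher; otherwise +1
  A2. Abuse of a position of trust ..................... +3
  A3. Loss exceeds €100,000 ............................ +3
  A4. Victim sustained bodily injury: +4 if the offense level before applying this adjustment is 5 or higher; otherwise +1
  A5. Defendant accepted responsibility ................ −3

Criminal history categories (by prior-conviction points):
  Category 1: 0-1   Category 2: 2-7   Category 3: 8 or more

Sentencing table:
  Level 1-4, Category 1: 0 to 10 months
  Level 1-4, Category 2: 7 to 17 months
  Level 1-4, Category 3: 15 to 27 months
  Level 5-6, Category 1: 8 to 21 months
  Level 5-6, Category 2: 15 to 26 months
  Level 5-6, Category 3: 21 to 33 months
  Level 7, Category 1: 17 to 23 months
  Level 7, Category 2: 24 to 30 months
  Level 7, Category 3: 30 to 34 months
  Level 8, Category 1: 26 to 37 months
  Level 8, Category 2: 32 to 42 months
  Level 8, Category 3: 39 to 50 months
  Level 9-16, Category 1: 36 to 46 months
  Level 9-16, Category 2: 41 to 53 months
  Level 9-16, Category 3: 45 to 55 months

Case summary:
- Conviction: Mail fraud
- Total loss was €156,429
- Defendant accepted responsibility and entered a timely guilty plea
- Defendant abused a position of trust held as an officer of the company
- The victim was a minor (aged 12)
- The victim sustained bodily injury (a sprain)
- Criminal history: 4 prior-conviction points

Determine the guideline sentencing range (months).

41-53 months

Base offense level for mail fraud: 2.
A1 applies (level before this adjustment is 2 < 8, so +1): 2 + 1 = 3.
A2 applies: 3 + 3 = 6.
A3 applies: 6 + 3 = 9.
A4 applies (level before this adjustment is 9 ≥ 5, so +4): 9 + 4 = 13.
A5 applies: 13 − 3 = 10.
Final offense level: 10.
Criminal history: 4 prior points → Category 2 (2-7).
Level 10 falls in the 9-16 band.
Grid: Level 9-16 × Category 2 = 41-53 months.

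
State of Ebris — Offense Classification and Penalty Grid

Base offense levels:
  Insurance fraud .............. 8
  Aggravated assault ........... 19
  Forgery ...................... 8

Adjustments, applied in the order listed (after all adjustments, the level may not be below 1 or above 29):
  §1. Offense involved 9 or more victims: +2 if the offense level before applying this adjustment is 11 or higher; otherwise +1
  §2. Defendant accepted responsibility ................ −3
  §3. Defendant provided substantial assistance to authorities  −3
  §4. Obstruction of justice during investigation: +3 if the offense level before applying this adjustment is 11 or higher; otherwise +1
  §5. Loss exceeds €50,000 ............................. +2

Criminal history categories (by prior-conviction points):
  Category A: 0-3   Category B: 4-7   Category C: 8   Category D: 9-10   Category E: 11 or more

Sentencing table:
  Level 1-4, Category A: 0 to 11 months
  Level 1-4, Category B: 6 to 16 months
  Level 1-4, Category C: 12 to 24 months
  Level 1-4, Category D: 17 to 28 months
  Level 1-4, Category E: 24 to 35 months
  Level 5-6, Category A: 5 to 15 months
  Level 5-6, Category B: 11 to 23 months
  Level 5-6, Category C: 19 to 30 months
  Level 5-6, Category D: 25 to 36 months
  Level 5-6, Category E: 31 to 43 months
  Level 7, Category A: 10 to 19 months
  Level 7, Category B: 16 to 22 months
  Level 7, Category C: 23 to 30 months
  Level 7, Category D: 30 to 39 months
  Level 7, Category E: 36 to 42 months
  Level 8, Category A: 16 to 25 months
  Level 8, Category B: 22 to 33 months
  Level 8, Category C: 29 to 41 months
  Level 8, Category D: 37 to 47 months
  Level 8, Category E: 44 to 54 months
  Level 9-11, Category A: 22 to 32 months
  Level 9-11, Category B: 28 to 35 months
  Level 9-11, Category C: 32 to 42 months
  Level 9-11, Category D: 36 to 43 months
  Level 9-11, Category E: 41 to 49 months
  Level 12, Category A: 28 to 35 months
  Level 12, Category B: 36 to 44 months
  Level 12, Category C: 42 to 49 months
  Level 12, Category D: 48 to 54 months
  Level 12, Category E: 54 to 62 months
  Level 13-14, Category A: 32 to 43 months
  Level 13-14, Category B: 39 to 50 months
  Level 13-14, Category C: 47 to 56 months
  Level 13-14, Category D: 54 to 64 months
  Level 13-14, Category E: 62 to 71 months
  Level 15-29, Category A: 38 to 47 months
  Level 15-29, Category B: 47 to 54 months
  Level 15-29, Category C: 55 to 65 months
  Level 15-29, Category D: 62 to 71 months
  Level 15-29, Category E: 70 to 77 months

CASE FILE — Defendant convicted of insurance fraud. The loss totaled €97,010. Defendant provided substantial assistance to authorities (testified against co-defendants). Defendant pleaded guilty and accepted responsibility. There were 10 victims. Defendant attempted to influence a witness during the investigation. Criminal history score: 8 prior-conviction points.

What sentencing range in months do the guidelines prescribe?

Base offense level for insurance fraud: 8.
§1 applies (level before this adjustment is 8 < 11, so +1): 8 + 1 = 9.
§2 applies: 9 − 3 = 6.
§3 applies: 6 − 3 = 3.
§4 applies (level before this adjustment is 3 < 11, so +1): 3 + 1 = 4.
§5 applies: 4 + 2 = 6.
Final offense level: 6.
Criminal history: 8 prior points → Category C (8).
Level 6 falls in the 5-6 band.
Grid: Level 5-6 × Category C = 19-30 months.

19-30 months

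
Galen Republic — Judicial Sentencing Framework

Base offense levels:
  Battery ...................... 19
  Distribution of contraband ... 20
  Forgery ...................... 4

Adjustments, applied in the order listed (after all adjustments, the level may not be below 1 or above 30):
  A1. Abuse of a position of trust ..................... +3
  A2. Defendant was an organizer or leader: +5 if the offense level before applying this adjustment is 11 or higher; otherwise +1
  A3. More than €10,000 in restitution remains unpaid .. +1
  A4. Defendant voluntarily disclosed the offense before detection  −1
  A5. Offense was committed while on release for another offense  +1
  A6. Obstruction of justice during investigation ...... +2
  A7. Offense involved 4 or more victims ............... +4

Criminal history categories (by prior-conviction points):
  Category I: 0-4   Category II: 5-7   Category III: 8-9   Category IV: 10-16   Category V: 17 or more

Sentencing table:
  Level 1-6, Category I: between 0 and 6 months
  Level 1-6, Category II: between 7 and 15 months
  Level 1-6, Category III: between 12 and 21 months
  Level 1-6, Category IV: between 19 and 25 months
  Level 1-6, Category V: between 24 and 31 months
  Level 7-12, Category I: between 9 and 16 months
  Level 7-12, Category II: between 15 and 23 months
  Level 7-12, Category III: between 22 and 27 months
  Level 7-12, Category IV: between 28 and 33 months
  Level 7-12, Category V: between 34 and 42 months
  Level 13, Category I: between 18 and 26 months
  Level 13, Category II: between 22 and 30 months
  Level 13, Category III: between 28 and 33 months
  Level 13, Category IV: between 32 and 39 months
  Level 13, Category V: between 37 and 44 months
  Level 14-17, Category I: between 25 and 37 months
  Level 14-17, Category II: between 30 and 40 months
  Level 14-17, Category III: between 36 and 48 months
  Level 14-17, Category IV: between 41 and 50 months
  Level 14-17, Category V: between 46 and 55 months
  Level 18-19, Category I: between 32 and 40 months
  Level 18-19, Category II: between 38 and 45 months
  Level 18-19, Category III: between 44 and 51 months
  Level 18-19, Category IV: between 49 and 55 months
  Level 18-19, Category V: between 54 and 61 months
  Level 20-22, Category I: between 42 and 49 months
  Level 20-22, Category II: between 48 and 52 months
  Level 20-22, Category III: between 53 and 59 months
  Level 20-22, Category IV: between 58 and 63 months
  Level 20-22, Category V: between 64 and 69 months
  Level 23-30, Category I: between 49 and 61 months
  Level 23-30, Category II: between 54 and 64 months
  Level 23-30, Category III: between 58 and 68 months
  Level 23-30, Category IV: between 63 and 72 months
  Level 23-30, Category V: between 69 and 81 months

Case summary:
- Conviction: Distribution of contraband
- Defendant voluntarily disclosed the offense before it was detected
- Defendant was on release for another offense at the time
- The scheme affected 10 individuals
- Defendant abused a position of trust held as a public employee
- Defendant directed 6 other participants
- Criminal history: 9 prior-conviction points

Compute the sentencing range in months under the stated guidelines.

58-68 months

Base offense level for distribution of contraband: 20.
A1 applies: 20 + 3 = 23.
A2 applies (level before this adjustment is 23 ≥ 11, so +5): 23 + 5 = 28.
A4 applies: 28 − 1 = 27.
A5 applies: 27 + 1 = 28.
A6 does not apply.
A7 applies: 28 + 4 = 32.
Level 32 exceeds the maximum of 30; capped at 30.
Final offense level: 30.
Criminal history: 9 prior points → Category III (8-9).
Level 30 falls in the 23-30 band.
Grid: Level 23-30 × Category III = 58-68 months.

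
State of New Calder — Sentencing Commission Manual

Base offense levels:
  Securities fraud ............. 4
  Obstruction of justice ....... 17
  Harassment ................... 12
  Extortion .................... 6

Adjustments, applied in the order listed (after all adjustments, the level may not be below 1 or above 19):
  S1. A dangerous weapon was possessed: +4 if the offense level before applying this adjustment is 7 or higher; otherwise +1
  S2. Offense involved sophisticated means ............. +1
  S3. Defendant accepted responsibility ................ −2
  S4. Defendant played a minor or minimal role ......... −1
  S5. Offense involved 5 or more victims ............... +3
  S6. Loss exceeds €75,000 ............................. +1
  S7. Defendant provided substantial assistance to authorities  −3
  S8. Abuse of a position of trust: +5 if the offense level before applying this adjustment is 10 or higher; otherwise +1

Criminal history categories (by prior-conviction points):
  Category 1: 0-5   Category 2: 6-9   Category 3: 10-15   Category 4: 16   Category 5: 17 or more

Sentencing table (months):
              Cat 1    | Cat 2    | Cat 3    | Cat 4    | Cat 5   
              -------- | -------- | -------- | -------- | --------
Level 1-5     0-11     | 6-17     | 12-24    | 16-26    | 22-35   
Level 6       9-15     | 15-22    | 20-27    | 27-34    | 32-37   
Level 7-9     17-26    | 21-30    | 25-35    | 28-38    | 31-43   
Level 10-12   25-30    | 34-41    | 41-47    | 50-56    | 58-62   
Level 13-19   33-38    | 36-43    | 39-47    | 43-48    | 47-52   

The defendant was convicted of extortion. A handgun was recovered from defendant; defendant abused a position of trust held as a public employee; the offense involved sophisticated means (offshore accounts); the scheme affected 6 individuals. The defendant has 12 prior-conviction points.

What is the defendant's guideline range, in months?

Base offense level for extortion: 6.
S1 applies (level before this adjustment is 6 < 7, so +1): 6 + 1 = 7.
S2 applies: 7 + 1 = 8.
S3 does not apply.
S5 applies: 8 + 3 = 11.
S7 does not apply.
S8 applies (level before this adjustment is 11 ≥ 10, so +5): 11 + 5 = 16.
Final offense level: 16.
Criminal history: 12 prior points → Category 3 (10-15).
Level 16 falls in the 13-19 band.
Grid: Level 13-19 × Category 3 = 39-47 months.

39-47 months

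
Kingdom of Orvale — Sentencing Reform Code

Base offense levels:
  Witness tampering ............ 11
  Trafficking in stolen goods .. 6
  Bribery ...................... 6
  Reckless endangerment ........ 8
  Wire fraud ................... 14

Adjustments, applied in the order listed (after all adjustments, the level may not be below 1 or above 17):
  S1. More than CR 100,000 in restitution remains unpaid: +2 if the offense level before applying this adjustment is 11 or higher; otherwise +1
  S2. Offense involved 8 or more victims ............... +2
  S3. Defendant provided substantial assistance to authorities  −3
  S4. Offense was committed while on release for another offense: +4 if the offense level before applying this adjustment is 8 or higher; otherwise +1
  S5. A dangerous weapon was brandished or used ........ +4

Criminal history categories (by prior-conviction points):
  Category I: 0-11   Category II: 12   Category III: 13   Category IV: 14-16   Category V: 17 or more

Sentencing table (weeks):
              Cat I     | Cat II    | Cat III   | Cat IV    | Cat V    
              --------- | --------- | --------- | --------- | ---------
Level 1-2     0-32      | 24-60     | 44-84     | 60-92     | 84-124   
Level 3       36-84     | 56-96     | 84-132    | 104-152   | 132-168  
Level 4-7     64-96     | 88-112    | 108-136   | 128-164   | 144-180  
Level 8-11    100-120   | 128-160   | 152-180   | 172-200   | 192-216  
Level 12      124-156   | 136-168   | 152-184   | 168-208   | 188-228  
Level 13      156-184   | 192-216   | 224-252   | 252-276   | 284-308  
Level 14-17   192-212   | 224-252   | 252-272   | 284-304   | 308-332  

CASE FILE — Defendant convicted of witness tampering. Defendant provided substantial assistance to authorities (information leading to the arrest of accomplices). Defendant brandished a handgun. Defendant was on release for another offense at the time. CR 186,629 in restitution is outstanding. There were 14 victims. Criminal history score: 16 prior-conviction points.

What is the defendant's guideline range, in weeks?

Base offense level for witness tampering: 11.
S1 applies (level before this adjustment is 11 ≥ 11, so +2): 11 + 2 = 13.
S2 applies: 13 + 2 = 15.
S3 applies: 15 − 3 = 12.
S4 applies (level before this adjustment is 12 ≥ 8, so +4): 12 + 4 = 16.
S5 applies: 16 + 4 = 20.
Level 20 exceeds the maximum of 17; capped at 17.
Final offense level: 17.
Criminal history: 16 prior points → Category IV (14-16).
Level 17 falls in the 14-17 band.
Grid: Level 14-17 × Category IV = 284-304 weeks.

284-304 weeks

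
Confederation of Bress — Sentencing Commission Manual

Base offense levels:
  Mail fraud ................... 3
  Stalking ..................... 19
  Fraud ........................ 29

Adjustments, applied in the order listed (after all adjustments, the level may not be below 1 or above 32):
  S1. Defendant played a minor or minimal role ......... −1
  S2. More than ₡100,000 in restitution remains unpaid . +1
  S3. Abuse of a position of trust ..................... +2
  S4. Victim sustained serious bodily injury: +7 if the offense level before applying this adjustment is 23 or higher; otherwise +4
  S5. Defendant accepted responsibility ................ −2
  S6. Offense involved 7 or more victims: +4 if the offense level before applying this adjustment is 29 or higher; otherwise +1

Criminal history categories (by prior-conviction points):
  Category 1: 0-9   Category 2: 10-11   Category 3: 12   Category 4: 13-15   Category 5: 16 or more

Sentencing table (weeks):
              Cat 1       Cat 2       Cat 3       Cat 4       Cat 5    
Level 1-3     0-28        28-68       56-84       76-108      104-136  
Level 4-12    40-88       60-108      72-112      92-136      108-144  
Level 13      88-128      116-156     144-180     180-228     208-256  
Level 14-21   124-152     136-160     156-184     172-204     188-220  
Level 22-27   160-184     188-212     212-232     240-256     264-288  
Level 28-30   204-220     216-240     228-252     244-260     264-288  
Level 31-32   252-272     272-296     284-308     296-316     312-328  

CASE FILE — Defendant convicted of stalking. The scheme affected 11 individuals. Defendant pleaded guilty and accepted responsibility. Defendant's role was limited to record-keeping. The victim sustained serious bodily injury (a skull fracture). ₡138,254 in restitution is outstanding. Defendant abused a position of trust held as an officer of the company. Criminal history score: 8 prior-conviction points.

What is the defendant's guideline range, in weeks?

Base offense level for stalking: 19.
S1 applies: 19 − 1 = 18.
S2 applies: 18 + 1 = 19.
S3 applies: 19 + 2 = 21.
S4 applies (level before this adjustment is 21 < 23, so +4): 21 + 4 = 25.
S5 applies: 25 − 2 = 23.
S6 applies (level before this adjustment is 23 < 29, so +1): 23 + 1 = 24.
Final offense level: 24.
Criminal history: 8 prior points → Category 1 (0-9).
Level 24 falls in the 22-27 band.
Grid: Level 22-27 × Category 1 = 160-184 weeks.

160-184 weeks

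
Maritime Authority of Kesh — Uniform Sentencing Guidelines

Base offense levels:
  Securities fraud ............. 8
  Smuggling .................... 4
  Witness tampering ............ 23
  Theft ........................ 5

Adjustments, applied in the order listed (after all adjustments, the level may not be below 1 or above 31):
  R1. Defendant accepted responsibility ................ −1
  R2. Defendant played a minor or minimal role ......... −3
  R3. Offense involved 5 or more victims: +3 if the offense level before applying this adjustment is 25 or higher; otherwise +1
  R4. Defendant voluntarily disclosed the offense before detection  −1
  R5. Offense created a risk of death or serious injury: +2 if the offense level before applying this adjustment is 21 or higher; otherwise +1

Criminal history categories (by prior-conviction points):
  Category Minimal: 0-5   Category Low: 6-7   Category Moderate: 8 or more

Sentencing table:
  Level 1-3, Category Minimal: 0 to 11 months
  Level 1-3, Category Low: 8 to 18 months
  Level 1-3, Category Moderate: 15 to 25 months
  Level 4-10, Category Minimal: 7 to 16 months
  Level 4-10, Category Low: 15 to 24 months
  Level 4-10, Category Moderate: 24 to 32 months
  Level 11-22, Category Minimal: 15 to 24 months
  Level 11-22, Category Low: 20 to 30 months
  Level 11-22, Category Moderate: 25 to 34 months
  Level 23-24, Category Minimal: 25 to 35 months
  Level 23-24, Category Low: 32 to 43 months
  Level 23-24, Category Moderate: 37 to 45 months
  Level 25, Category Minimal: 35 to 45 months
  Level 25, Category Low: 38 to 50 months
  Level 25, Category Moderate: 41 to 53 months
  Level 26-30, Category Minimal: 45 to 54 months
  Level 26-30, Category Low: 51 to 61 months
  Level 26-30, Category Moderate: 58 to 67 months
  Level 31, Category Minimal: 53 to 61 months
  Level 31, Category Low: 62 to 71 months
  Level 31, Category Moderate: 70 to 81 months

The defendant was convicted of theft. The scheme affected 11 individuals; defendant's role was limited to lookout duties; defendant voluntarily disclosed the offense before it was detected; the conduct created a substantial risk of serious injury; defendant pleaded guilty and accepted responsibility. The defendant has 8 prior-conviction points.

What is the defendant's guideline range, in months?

15-25 months

Base offense level for theft: 5.
R1 applies: 5 − 1 = 4.
R2 applies: 4 − 3 = 1.
R3 applies (level before this adjustment is 1 < 25, so +1): 1 + 1 = 2.
R4 applies: 2 − 1 = 1.
R5 applies (level before this adjustment is 1 < 21, so +1): 1 + 1 = 2.
Final offense level: 2.
Criminal history: 8 prior points → Category Moderate (8+).
Level 2 falls in the 1-3 band.
Grid: Level 1-3 × Category Moderate = 15-25 months.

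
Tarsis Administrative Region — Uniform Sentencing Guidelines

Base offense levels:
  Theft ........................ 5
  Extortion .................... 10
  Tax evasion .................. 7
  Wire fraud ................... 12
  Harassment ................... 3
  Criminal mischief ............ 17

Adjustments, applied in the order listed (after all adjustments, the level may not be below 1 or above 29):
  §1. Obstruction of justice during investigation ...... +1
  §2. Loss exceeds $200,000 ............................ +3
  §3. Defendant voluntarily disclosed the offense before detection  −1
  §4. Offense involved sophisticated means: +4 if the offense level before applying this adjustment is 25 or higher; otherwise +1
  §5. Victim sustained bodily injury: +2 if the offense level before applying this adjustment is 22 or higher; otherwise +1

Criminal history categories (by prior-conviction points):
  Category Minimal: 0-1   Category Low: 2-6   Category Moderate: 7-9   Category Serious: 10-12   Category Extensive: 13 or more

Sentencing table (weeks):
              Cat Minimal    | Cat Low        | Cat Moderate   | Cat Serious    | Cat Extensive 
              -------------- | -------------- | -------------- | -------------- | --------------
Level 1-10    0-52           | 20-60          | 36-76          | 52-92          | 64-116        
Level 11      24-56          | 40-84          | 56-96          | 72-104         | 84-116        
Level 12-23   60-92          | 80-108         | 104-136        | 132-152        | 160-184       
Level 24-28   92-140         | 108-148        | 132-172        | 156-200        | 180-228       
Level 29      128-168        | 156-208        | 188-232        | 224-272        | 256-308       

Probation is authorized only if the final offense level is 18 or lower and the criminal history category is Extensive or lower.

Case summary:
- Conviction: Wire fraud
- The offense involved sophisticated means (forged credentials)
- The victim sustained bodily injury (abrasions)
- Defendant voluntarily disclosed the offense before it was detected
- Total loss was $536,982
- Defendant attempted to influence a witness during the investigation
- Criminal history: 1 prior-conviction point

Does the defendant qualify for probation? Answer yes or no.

Base offense level for wire fraud: 12.
§1 applies: 12 + 1 = 13.
§2 applies: 13 + 3 = 16.
§3 applies: 16 − 1 = 15.
§4 applies (level before this adjustment is 15 < 25, so +1): 15 + 1 = 16.
§5 applies (level before this adjustment is 16 < 22, so +1): 16 + 1 = 17.
Final offense level: 17.
Criminal history: 1 prior point → Category Minimal (0-1).
Level 17 falls in the 12-23 band.
Grid: Level 12-23 × Category Minimal = 60-92 weeks.
Probation check: level 17 ≤ 18 and category Minimal ≤ Extensive → eligible.

Yes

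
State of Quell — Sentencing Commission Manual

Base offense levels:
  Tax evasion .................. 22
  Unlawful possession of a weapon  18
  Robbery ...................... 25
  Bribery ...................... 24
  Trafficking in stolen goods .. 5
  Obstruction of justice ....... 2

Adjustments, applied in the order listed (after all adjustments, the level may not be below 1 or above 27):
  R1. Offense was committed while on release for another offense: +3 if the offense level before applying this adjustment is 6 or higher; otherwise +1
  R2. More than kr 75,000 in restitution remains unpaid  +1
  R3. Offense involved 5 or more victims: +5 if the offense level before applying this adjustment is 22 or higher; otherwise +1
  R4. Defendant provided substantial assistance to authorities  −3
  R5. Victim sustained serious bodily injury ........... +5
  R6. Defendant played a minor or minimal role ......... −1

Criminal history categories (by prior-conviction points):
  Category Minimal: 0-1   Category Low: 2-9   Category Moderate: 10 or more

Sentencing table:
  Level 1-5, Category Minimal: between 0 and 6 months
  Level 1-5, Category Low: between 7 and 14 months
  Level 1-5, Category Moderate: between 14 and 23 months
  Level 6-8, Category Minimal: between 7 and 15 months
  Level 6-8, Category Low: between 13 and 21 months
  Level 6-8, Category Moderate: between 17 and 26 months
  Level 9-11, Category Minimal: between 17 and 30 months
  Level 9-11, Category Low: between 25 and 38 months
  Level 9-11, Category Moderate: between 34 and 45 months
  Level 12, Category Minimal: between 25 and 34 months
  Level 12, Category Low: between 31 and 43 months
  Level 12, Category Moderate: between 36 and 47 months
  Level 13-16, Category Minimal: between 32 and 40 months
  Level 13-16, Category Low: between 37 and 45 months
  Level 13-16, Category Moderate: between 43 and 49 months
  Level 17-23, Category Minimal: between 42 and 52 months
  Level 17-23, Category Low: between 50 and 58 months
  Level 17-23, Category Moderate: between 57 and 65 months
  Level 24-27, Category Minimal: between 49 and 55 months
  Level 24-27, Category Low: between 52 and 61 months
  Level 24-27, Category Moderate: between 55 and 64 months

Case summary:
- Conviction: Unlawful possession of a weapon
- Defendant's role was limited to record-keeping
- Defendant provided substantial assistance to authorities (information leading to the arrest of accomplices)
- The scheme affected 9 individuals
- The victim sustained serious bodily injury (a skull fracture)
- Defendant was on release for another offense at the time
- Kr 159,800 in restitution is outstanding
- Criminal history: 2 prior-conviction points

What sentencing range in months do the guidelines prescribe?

52-61 months

Base offense level for unlawful possession of a weapon: 18.
R1 applies (level before this adjustment is 18 ≥ 6, so +3): 18 + 3 = 21.
R2 applies: 21 + 1 = 22.
R3 applies (level before this adjustment is 22 ≥ 22, so +5): 22 + 5 = 27.
R4 applies: 27 − 3 = 24.
R5 applies: 24 + 5 = 29.
R6 applies: 29 − 1 = 28.
Level 28 exceeds the maximum of 27; capped at 27.
Final offense level: 27.
Criminal history: 2 prior points → Category Low (2-9).
Level 27 falls in the 24-27 band.
Grid: Level 24-27 × Category Low = 52-61 months.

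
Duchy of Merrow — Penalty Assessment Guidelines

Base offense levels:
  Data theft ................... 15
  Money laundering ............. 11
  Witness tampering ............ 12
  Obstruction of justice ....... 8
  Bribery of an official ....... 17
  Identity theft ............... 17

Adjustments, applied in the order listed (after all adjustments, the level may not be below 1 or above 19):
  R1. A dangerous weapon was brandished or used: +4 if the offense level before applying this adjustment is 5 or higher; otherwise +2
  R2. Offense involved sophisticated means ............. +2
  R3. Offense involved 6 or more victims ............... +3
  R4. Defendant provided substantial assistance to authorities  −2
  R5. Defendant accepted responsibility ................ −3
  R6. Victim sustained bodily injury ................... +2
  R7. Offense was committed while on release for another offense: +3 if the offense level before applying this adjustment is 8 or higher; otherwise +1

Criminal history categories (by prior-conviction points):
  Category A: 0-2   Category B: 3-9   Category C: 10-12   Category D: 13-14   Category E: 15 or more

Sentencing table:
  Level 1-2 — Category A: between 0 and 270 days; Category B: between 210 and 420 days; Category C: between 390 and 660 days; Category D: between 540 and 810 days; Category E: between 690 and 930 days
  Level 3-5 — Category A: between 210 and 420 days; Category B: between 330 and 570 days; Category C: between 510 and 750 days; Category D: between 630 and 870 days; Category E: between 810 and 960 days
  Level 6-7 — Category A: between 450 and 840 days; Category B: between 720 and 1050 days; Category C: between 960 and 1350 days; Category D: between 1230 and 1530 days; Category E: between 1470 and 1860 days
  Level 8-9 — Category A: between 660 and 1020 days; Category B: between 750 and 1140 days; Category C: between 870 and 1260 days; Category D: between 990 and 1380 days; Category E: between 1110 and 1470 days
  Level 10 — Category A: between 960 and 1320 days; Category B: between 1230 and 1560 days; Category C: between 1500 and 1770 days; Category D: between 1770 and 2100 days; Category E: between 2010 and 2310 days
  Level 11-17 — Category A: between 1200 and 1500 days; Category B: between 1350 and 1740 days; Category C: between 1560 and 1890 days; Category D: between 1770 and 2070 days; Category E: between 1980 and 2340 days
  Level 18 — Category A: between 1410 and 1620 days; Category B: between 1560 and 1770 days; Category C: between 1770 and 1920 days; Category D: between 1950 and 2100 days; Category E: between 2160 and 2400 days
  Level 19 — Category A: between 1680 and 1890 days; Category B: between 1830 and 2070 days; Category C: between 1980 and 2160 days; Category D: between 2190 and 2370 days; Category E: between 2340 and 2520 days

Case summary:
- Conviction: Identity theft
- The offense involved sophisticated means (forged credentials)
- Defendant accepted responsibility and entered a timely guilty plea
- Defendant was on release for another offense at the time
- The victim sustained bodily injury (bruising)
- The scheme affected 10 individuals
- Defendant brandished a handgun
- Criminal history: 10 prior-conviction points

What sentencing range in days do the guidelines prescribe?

1980-2160 days

Base offense level for identity theft: 17.
R1 applies (level before this adjustment is 17 ≥ 5, so +4): 17 + 4 = 21.
R2 applies: 21 + 2 = 23.
R3 applies: 23 + 3 = 26.
R4 does not apply.
R5 applies: 26 − 3 = 23.
R6 applies: 23 + 2 = 25.
R7 applies (level before this adjustment is 25 ≥ 8, so +3): 25 + 3 = 28.
Level 28 exceeds the maximum of 19; capped at 19.
Final offense level: 19.
Criminal history: 10 prior points → Category C (10-12).
Level 19 falls in the 19 band.
Grid: Level 19 × Category C = 1980-2160 days.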